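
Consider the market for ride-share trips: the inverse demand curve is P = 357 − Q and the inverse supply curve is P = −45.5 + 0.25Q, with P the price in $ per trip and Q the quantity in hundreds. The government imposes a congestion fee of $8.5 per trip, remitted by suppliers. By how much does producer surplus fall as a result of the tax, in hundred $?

Producer surplus falls by $541.62 hundred.

Inverting to Q(P) form: Qd = 357 − P; Qs = 4P + 182.
Before the tax: set 357 − P = 4P + 182 → P* = $35, Q* = 322.
With the tax collected from suppliers, supply shifts: Qs = 4(P − 8.5) + 182.
Solving gives Q = 315.2 with consumers paying $41.8 and suppliers receiving $33.3 (the $8.5 wedge).
ΔPS is the trapezoid between Q = 315.2 and Q = 322 of height $1.7: ½ · (322 + 315.2) · 1.7 = $541.62.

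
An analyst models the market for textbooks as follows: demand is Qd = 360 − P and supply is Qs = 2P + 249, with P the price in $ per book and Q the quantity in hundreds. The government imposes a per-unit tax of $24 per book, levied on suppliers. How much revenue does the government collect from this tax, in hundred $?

Tax revenue = $7368 hundred.

Before the tax: set 360 − P = 2P + 249 → P* = $37, Q* = 323.
With the tax collected from suppliers, supply shifts: Qs = 2(P − 24) + 249.
Solving gives Q = 307 with buyers paying $53 and suppliers receiving $29 (the $24 wedge).
Revenue = t · Q = 24 · 307 = $7368.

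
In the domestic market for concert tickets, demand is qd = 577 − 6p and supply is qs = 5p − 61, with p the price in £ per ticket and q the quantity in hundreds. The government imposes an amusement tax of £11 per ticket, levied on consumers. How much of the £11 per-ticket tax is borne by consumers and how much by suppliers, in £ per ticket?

Consumers bear £5 per ticket; suppliers bear £6 per ticket.

Before the tax: set 577 − 6p = 5p − 61 → p* = £58, q* = 229.
With the tax collected from consumers, demand (in seller-price terms) shifts: qd = 577 − 6(p + 11).
New equilibrium: consumers pay £63, suppliers receive £52, q = 199. (Wedge: pb − ps = 11.)
Burden on consumers: £5; on suppliers: £6. (They sum to £11.)
The less price-elastic side of the market bears the larger share of a per-unit tax.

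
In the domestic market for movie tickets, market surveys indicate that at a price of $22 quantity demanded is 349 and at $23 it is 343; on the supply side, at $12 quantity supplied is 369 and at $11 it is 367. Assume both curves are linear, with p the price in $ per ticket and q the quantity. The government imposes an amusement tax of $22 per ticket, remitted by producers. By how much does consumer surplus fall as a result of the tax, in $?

Demand slope: (343 − 349)/(23 − 22) = -6, so qd = 481 − 6p.
Supply slope: (367 − 369)/(11 − 12) = 2, so qs = 2p + 345.
Before the tax: set 481 − 6p = 2p + 345 → p* = $17, q* = 379.
With the tax collected from producers, supply shifts: qs = 2(p − 22) + 345.
New equilibrium: consumers pay $22.5, producers receive $0.5, q = 346. (Wedge: pb − ps = 22.)
ΔCS is the trapezoid between Q = 346 and Q = 379 of height $5.5: ½ · (379 + 346) · 5.5 = $1993.75.

Consumer surplus falls by $1993.75.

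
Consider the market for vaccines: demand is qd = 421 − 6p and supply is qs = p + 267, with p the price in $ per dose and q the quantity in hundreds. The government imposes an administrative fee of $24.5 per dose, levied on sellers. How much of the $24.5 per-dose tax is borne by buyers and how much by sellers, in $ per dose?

Buyers bear $3.5 per dose; sellers bear $21 per dose.

Before the tax: set 421 − 6p = p + 267 → p* = $22, q* = 289.
With the tax collected from sellers, supply shifts: qs = (p − 24.5) + 267.
New equilibrium: buyers pay $25.5, sellers receive $1, q = 268. (Wedge: pb − ps = 24.5.)
Burden on buyers: $3.5; on sellers: $21. (They sum to $24.5.)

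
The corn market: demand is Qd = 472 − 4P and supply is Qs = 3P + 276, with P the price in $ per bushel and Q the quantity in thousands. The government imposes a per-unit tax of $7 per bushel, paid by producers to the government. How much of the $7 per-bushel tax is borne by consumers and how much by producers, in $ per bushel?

Before the tax: set 472 − 4P = 3P + 276 → P* = $28, Q* = 360.
With the tax collected from producers, supply shifts: Qs = 3(P − 7) + 276.
New equilibrium: consumers pay $31, producers receive $24, Q = 348. (Wedge: Pb − Ps = 7.)
Burden on consumers: $3; on producers: $4. (They sum to $7.)
The less price-elastic side of the market bears the larger share of a per-unit tax.

Consumers bear $3 per bushel; producers bear $4 per bushel.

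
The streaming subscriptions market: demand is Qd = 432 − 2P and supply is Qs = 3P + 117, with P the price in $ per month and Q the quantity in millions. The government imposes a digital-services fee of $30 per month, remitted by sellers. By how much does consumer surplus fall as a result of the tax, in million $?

Without the tax, 432 − 2P = 3P + 117 gives 5P = 315, so P* = $63 and Q* = 306.
With the tax collected from sellers, supply shifts: Qs = 3(P − 30) + 117.
New equilibrium: buyers pay $81, sellers receive $51, Q = 270. (Wedge: Pb − Ps = 30.)
ΔCS is the trapezoid between Q = 270 and Q = 306 of height $18: ½ · (306 + 270) · 18 = $5184.

Consumer surplus falls by $5184 million.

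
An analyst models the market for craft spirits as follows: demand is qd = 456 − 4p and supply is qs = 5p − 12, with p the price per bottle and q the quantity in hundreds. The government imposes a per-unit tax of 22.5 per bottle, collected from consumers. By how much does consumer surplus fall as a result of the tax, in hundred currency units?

Before the tax: set 456 − 4p = 5p − 12 → p* = 52, q* = 248.
With the tax collected from consumers, demand (in seller-price terms) shifts: qd = 456 − 4(p + 22.5).
Solving gives q = 198 with consumers paying 64.5 and suppliers receiving 42 (the 22.5 wedge).
ΔCS is the trapezoid between Q = 198 and Q = 248 of height 12.5: ½ · (248 + 198) · 12.5 = 2787.5.

Consumer surplus falls by 2787.5 hundred.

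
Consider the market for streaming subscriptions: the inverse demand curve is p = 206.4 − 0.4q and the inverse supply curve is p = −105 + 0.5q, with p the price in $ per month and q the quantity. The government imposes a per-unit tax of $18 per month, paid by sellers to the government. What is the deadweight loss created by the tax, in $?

Rewrite in direct form: qd = 516 − 2.5p and qs = 2p + 210.
Before the tax: set 516 − 2.5p = 2p + 210 → p* = $68, q* = 346.
With the tax collected from sellers, supply shifts: qs = 2(p − 18) + 210.
Solving gives q = 326 with consumers paying $76 and sellers receiving $58 (the $18 wedge).
Quantity falls by |ΔQ| = |346 − 326| = 20.
DWL = ½ · t · |ΔQ| = ½ · 18 · 20 = $180.

Deadweight loss = $180.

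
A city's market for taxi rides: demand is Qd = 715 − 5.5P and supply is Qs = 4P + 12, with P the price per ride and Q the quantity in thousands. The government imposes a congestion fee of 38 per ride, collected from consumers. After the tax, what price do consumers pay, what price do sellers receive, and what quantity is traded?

Consumers pay 90; sellers receive 52; quantity = 220.

Without the tax, 715 − 5.5P = 4P + 12 gives 9.5P = 703, so P* = 74 and Q* = 308.
With the tax collected from consumers, demand (in seller-price terms) shifts: Qd = 715 − 5.5(P + 38).
Solving gives Q = 220 with consumers paying 90 and sellers receiving 52 (the 38 wedge).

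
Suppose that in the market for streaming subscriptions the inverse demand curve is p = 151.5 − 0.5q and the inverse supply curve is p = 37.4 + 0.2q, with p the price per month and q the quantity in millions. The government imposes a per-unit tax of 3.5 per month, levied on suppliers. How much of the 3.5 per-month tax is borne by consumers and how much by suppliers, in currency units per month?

Consumers bear 2.5 per month; suppliers bear 1 per month.

Rewrite in direct form: qd = 303 − 2p and qs = 5p − 187.
Without the tax, 303 − 2p = 5p − 187 gives 7p = 490, so p* = 70 and q* = 163.
With the tax collected from suppliers, supply shifts: qs = 5(p − 3.5) − 187.
Solving gives q = 158 with consumers paying 72.5 and suppliers receiving 69 (the 3.5 wedge).
Burden on consumers: 2.5; on suppliers: 1. (They sum to 3.5.)
The less price-elastic side of the market bears the larger share of a per-unit tax.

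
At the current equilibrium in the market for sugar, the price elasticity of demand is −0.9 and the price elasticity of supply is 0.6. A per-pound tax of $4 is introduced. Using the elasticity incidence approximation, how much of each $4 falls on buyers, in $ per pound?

Incidence ratio: buyers' share ≈ εs / (εs + |εd|) = 0.6 / (0.6 + 0.9) = 0.4.
So buyers bear ≈ 0.4 × $4 = $1.6; producers bear $2.4.

Buyers bear ≈ $1.6 per pound.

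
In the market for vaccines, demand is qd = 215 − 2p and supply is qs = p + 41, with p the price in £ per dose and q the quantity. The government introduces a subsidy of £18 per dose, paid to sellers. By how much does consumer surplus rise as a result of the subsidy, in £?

Consumer surplus rises by £630.

Without the subsidy, 215 − 2p = p + 41 gives 3p = 174, so p* = £58 and q* = 99.
With a per-unit subsidy paid to sellers, each receives p + 18 per unit sold, so supply becomes qs = (p + 18) + 41.
Solving gives q = 111 with buyers paying £52 and sellers receiving £70 (the £18 wedge).
ΔCS is the trapezoid between Q = 111 and Q = 99 of height £6: ½ · (99 + 111) · 6 = £630.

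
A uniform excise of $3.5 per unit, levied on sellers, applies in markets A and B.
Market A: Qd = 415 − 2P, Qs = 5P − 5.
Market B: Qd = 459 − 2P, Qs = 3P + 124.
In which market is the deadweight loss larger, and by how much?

Market A: pre-tax P* = $60, Q* = 295; post-tax Q = 290; deadweight loss = $8.75.
Market B: pre-tax P* = $67, Q* = 325; post-tax Q = 320.8; deadweight loss = $7.35.
Difference: $8.75 vs $7.35 → market A is larger by $1.4.

Market A, by $1.4.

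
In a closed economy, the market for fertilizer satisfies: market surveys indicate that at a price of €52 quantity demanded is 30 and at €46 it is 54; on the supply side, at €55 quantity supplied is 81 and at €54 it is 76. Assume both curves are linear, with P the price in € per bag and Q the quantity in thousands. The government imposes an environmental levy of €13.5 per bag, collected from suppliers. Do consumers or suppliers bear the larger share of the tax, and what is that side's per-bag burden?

Demand slope: (54 − 30)/(46 − 52) = -4, so Qd = 238 − 4P.
Supply slope: (76 − 81)/(54 − 55) = 5, so Qs = 5P − 194.
Before the tax: set 238 − 4P = 5P − 194 → P* = €48, Q* = 46.
With the tax collected from suppliers, supply shifts: Qs = 5(P − 13.5) − 194.
New equilibrium: consumers pay €55.5, suppliers receive €42, Q = 16. (Wedge: Pb − Ps = 13.5.)
Per-bag burden: consumers €7.5, suppliers €6.
Consumers take the larger share because demand is less price-elastic here (demand slope 4 vs supply slope 5).

Consumers bear the larger share: €7.5 per bag.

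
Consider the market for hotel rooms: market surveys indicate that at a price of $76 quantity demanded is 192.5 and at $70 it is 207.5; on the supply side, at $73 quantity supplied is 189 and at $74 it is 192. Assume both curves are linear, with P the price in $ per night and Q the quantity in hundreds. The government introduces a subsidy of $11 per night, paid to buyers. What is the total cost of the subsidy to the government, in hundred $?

Government outlay = $2310 hundred.

Demand slope: (207.5 − 192.5)/(70 − 76) = -2.5, so Qd = 382.5 − 2.5P.
Supply slope: (192 − 189)/(74 − 73) = 3, so Qs = 3P − 30.
Before the subsidy: set 382.5 − 2.5P = 3P − 30 → P* = $75, Q* = 195.
With a per-unit subsidy paid to buyers, each effectively pays P − 11, so demand becomes Qd = 382.5 − 2.5(P − 11).
New equilibrium: buyers pay $69, sellers receive $80, Q = 210. (Wedge: Pb − Ps = −11.)
Outlay = t · Q = 11 · 210 = $2310.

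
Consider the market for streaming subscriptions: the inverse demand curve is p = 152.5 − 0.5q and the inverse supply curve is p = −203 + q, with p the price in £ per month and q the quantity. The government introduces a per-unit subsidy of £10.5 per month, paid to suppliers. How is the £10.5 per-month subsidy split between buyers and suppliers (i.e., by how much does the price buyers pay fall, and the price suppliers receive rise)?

Buyers gain £3.5 per month; suppliers gain £7 per month.

Inverting to q(p) form: qd = 305 − 2p; qs = p + 203.
Without the subsidy, 305 − 2p = p + 203 gives 3p = 102, so p* = £34 and q* = 237.
With a per-unit subsidy paid to suppliers, each receives p + 10.5 per unit sold, so supply becomes qs = (p + 10.5) + 203.
New equilibrium: buyers pay £30.5, suppliers receive £41, q = 244. (Wedge: pb − ps = −10.5.)
Gain to buyers: £3.5; to suppliers: £7. (They sum to £10.5.)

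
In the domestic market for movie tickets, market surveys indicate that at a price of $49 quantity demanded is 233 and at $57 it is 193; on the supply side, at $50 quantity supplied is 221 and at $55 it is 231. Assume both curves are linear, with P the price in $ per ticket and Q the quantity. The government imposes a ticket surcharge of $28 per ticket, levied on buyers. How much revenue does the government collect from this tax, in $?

Tax revenue = $5124.

Demand slope: (193 − 233)/(57 − 49) = -5, so Qd = 478 − 5P.
Supply slope: (231 − 221)/(55 − 50) = 2, so Qs = 2P + 121.
Without the tax, 478 − 5P = 2P + 121 gives 7P = 357, so P* = $51 and Q* = 223.
With the tax collected from buyers, demand (in seller-price terms) shifts: Qd = 478 − 5(P + 28).
New equilibrium: buyers pay $59, sellers receive $31, Q = 183. (Wedge: Pb − Ps = 28.)
Revenue = t · Q = 28 · 183 = $5124.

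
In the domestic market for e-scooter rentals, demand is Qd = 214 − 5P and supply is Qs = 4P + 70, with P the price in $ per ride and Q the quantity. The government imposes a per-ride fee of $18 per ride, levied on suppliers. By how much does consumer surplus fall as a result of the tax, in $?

Consumer surplus falls by $912.

Without the tax, 214 − 5P = 4P + 70 gives 9P = 144, so P* = $16 and Q* = 134.
With the tax collected from suppliers, supply shifts: Qs = 4(P − 18) + 70.
New equilibrium: consumers pay $24, suppliers receive $6, Q = 94. (Wedge: Pb − Ps = 18.)
ΔCS is the trapezoid between Q = 94 and Q = 134 of height $8: ½ · (134 + 94) · 8 = $912.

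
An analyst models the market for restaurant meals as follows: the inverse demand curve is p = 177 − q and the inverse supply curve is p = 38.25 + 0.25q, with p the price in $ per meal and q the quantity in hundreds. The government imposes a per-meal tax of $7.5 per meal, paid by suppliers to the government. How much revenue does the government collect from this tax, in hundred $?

Rewrite in direct form: qd = 177 − p and qs = 4p − 153.
Without the tax, 177 − p = 4p − 153 gives 5p = 330, so p* = $66 and q* = 111.
With the tax collected from suppliers, supply shifts: qs = 4(p − 7.5) − 153.
Solving gives q = 105 with buyers paying $72 and suppliers receiving $64.5 (the $7.5 wedge).
Revenue = t · Q = 7.5 · 105 = $787.5.

Tax revenue = $787.5 hundred.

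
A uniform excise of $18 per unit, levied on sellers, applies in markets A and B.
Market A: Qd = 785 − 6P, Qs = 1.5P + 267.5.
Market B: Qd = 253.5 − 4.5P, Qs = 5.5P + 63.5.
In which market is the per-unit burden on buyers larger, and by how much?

Market A: pre-tax P* = $69, Q* = 371; post-tax Q = 349.4; per-unit burden on buyers = $3.6.
Market B: pre-tax P* = $19, Q* = 168; post-tax Q = 123.45; per-unit burden on buyers = $9.9.
Difference: $3.6 vs $9.9 → market B is larger by $6.3.

Market B, by $6.3.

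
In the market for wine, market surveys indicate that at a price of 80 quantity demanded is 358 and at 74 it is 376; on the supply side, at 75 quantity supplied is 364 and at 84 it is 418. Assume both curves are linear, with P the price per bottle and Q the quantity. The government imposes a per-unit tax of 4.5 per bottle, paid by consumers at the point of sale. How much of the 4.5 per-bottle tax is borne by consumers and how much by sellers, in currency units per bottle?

Demand slope: (376 − 358)/(74 − 80) = -3, so Qd = 598 − 3P.
Supply slope: (418 − 364)/(84 − 75) = 6, so Qs = 6P − 86.
Without the tax, 598 − 3P = 6P − 86 gives 9P = 684, so P* = 76 and Q* = 370.
With the tax collected from consumers, demand (in seller-price terms) shifts: Qd = 598 − 3(P + 4.5).
Solving gives Q = 361 with consumers paying 79 and sellers receiving 74.5 (the 4.5 wedge).
Burden on consumers: 3; on sellers: 1.5. (They sum to 4.5.)

Consumers bear 3 per bottle; sellers bear 1.5 per bottle.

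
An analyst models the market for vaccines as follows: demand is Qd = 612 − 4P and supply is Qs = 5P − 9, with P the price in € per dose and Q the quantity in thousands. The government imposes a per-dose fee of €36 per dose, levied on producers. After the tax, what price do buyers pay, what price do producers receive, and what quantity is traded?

Buyers pay €89; producers receive €53; quantity = 256.

Before the tax: set 612 − 4P = 5P − 9 → P* = €69, Q* = 336.
With the tax collected from producers, supply shifts: Qs = 5(P − 36) − 9.
New equilibrium: buyers pay €89, producers receive €53, Q = 256. (Wedge: Pb − Ps = 36.)
The less price-elastic side of the market bears the larger share of a per-unit tax.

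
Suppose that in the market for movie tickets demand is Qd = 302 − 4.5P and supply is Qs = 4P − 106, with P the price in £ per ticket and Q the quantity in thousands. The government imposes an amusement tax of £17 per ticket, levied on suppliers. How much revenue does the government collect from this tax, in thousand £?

Tax revenue = £850 thousand.

Without the tax, 302 − 4.5P = 4P − 106 gives 8.5P = 408, so P* = £48 and Q* = 86.
With the tax collected from suppliers, supply shifts: Qs = 4(P − 17) − 106.
Solving gives Q = 50 with buyers paying £56 and suppliers receiving £39 (the £17 wedge).
Revenue = t · Q = 17 · 50 = £850.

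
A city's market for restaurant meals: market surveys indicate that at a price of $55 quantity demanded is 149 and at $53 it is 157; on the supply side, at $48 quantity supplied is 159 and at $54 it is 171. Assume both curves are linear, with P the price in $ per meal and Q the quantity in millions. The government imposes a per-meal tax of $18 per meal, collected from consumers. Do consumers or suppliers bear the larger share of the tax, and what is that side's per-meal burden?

Demand slope: (157 − 149)/(53 − 55) = -4, so Qd = 369 − 4P.
Supply slope: (171 − 159)/(54 − 48) = 2, so Qs = 2P + 63.
Before the tax: set 369 − 4P = 2P + 63 → P* = $51, Q* = 165.
With the tax collected from consumers, demand (in seller-price terms) shifts: Qd = 369 − 4(P + 18).
Solving gives Q = 141 with consumers paying $57 and suppliers receiving $39 (the $18 wedge).
Per-meal burden: consumers $6, suppliers $12.
Suppliers take the larger share because supply is less price-elastic here (demand slope 4 vs supply slope 2).
The less price-elastic side of the market bears the larger share of a per-unit tax.

Suppliers bear the larger share: $12 per meal.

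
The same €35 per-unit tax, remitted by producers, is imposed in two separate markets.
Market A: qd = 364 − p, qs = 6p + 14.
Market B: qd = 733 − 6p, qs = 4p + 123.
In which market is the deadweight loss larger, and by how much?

Market A: pre-tax p* = €50, q* = 314; post-tax q = 284; deadweight loss = €525.
Market B: pre-tax p* = €61, q* = 367; post-tax q = 283; deadweight loss = €1470.
Difference: €525 vs €1470 → market B is larger by €945.

Market B, by €945.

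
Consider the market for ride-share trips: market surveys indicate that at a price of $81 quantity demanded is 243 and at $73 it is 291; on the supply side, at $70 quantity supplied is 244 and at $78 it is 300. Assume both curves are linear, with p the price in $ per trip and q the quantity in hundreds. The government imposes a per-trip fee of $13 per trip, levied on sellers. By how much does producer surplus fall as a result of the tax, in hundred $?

Producer surplus falls by $1548 hundred.

Demand slope: (291 − 243)/(73 − 81) = -6, so qd = 729 − 6p.
Supply slope: (300 − 244)/(78 − 70) = 7, so qs = 7p − 246.
Without the tax, 729 − 6p = 7p − 246 gives 13p = 975, so p* = $75 and q* = 279.
With the tax collected from sellers, supply shifts: qs = 7(p − 13) − 246.
Solving gives q = 237 with buyers paying $82 and sellers receiving $69 (the $13 wedge).
ΔPS is the trapezoid between Q = 237 and Q = 279 of height $6: ½ · (279 + 237) · 6 = $1548.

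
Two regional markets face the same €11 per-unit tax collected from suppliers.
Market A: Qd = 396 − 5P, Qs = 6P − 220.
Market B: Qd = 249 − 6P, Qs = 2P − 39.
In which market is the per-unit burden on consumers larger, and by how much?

Market A: pre-tax P* = €56, Q* = 116; post-tax Q = 86; per-unit burden on consumers = €6.
Market B: pre-tax P* = €36, Q* = 33; post-tax Q = 16.5; per-unit burden on consumers = €2.75.
Difference: €6 vs €2.75 → market A is larger by €3.25.

Market A, by €3.25.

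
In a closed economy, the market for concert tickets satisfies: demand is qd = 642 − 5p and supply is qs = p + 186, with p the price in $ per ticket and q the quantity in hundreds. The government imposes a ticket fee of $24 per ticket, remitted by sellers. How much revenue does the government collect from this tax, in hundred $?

Tax revenue = $5808 hundred.

Without the tax, 642 − 5p = p + 186 gives 6p = 456, so p* = $76 and q* = 262.
With the tax collected from sellers, supply shifts: qs = (p − 24) + 186.
Solving gives q = 242 with buyers paying $80 and sellers receiving $56 (the $24 wedge).
Revenue = t · Q = 24 · 242 = $5808.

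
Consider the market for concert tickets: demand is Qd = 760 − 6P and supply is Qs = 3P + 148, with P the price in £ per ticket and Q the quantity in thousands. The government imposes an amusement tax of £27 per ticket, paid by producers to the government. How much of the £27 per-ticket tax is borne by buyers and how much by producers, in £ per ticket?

Buyers bear £9 per ticket; producers bear £18 per ticket.

Without the tax, 760 − 6P = 3P + 148 gives 9P = 612, so P* = £68 and Q* = 352.
With the tax collected from producers, supply shifts: Qs = 3(P − 27) + 148.
Solving gives Q = 298 with buyers paying £77 and producers receiving £50 (the £27 wedge).
Burden on buyers: £9; on producers: £18. (They sum to £27.)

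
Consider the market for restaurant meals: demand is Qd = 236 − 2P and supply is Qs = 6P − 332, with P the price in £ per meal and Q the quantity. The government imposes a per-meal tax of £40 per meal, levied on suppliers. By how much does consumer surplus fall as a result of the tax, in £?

Consumer surplus falls by £1920.

Before the tax: set 236 − 2P = 6P − 332 → P* = £71, Q* = 94.
With the tax collected from suppliers, supply shifts: Qs = 6(P − 40) − 332.
New equilibrium: buyers pay £101, suppliers receive £61, Q = 34. (Wedge: Pb − Ps = 40.)
ΔCS is the trapezoid between Q = 34 and Q = 94 of height £30: ½ · (94 + 34) · 30 = £1920.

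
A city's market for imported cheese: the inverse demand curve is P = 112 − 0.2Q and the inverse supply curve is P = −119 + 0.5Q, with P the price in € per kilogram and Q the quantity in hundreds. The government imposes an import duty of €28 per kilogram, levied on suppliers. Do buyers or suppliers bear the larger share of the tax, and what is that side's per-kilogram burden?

Inverting to Q(P) form: Qd = 560 − 5P; Qs = 2P + 238.
Without the tax, 560 − 5P = 2P + 238 gives 7P = 322, so P* = €46 and Q* = 330.
With the tax collected from suppliers, supply shifts: Qs = 2(P − 28) + 238.
New equilibrium: buyers pay €54, suppliers receive €26, Q = 290. (Wedge: Pb − Ps = 28.)
Per-kilogram burden: buyers €8, suppliers €20.
Suppliers take the larger share because supply is less price-elastic here (demand slope 5 vs supply slope 2).

Suppliers bear the larger share: €20 per kilogram.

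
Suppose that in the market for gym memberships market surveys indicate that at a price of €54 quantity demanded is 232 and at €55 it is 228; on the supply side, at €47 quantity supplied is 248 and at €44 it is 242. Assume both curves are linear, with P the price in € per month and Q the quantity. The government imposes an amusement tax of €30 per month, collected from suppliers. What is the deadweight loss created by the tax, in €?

Demand slope: (228 − 232)/(55 − 54) = -4, so Qd = 448 − 4P.
Supply slope: (242 − 248)/(44 − 47) = 2, so Qs = 2P + 154.
Before the tax: set 448 − 4P = 2P + 154 → P* = €49, Q* = 252.
With the tax collected from suppliers, supply shifts: Qs = 2(P − 30) + 154.
Solving gives Q = 212 with consumers paying €59 and suppliers receiving €29 (the €30 wedge).
Quantity falls by |ΔQ| = |252 − 212| = 40.
DWL = ½ · t · |ΔQ| = ½ · 30 · 40 = €600.

Deadweight loss = €600.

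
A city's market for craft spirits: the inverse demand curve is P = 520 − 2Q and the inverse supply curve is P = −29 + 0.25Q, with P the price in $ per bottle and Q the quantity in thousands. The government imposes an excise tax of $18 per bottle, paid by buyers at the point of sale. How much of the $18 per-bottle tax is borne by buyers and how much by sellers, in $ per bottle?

Buyers bear $16 per bottle; sellers bear $2 per bottle.

Inverting to Q(P) form: Qd = 260 − 0.5P; Qs = 4P + 116.
Without the tax, 260 − 0.5P = 4P + 116 gives 4.5P = 144, so P* = $32 and Q* = 244.
With the tax collected from buyers, demand (in seller-price terms) shifts: Qd = 260 − 0.5(P + 18).
New equilibrium: buyers pay $48, sellers receive $30, Q = 236. (Wedge: Pb − Ps = 18.)
Burden on buyers: $16; on sellers: $2. (They sum to $18.)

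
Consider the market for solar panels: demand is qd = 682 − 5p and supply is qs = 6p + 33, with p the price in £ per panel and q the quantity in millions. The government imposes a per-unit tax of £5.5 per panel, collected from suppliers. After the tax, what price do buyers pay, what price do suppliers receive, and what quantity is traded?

Buyers pay £62; suppliers receive £56.5; quantity = 372.

Before the tax: set 682 − 5p = 6p + 33 → p* = £59, q* = 387.
With the tax collected from suppliers, supply shifts: qs = 6(p − 5.5) + 33.
Solving gives q = 372 with buyers paying £62 and suppliers receiving £56.5 (the £5.5 wedge).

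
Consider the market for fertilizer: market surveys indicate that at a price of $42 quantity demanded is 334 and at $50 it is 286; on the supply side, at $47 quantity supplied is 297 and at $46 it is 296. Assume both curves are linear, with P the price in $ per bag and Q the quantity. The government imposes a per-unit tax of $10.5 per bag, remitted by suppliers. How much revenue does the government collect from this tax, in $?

Demand slope: (286 − 334)/(50 − 42) = -6, so Qd = 586 − 6P.
Supply slope: (296 − 297)/(46 − 47) = 1, so Qs = P + 250.
Before the tax: set 586 − 6P = P + 250 → P* = $48, Q* = 298.
With the tax collected from suppliers, supply shifts: Qs = (P − 10.5) + 250.
New equilibrium: buyers pay $49.5, suppliers receive $39, Q = 289. (Wedge: Pb − Ps = 10.5.)
Revenue = t · Q = 10.5 · 289 = $3034.5.

Tax revenue = $3034.5.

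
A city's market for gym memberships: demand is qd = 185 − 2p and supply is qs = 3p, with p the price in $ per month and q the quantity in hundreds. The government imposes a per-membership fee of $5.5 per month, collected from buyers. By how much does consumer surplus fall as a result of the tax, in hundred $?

Without the tax, 185 − 2p = 3p gives 5p = 185, so p* = $37 and q* = 111.
With the tax collected from buyers, demand (in seller-price terms) shifts: qd = 185 − 2(p + 5.5).
Solving gives q = 104.4 with buyers paying $40.3 and sellers receiving $34.8 (the $5.5 wedge).
ΔCS is the trapezoid between Q = 104.4 and Q = 111 of height $3.3: ½ · (111 + 104.4) · 3.3 = $355.41.

Consumer surplus falls by $355.41 hundred.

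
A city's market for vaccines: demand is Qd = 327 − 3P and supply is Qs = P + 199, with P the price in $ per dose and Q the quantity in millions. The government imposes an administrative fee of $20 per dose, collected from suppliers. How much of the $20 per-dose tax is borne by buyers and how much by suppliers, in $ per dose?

Before the tax: set 327 − 3P = P + 199 → P* = $32, Q* = 231.
With the tax collected from suppliers, supply shifts: Qs = (P − 20) + 199.
New equilibrium: buyers pay $37, suppliers receive $17, Q = 216. (Wedge: Pb − Ps = 20.)
Burden on buyers: $5; on suppliers: $15. (They sum to $20.)
The less price-elastic side of the market bears the larger share of a per-unit tax.

Buyers bear $5 per dose; suppliers bear $15 per dose.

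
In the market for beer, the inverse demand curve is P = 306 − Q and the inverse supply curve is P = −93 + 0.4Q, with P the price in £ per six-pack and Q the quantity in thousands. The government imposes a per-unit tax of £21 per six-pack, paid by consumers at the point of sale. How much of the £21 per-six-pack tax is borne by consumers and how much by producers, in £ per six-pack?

Inverting to Q(P) form: Qd = 306 − P; Qs = 2.5P + 232.5.
Without the tax, 306 − P = 2.5P + 232.5 gives 3.5P = 73.5, so P* = £21 and Q* = 285.
With the tax collected from consumers, demand (in seller-price terms) shifts: Qd = 306 − (P + 21).
Solving gives Q = 270 with consumers paying £36 and producers receiving £15 (the £21 wedge).
Burden on consumers: £15; on producers: £6. (They sum to £21.)
The less price-elastic side of the market bears the larger share of a per-unit tax.

Consumers bear £15 per six-pack; producers bear £6 per six-pack.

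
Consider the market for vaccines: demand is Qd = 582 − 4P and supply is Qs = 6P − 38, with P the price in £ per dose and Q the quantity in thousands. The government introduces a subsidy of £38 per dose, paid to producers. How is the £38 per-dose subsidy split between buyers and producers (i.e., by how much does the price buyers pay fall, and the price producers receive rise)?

Before the subsidy: set 582 − 4P = 6P − 38 → P* = £62, Q* = 334.
With a per-unit subsidy paid to producers, each receives P + 38 per unit sold, so supply becomes Qs = 6(P + 38) − 38.
New equilibrium: buyers pay £39.2, producers receive £77.2, Q = 425.2. (Wedge: Pb − Ps = −38.)
Gain to buyers: £22.8; to producers: £15.2. (They sum to £38.)

Buyers gain £22.8 per dose; producers gain £15.2 per dose.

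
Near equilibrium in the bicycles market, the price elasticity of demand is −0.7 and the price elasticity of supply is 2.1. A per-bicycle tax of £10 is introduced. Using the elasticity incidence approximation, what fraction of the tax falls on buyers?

Incidence ratio: buyers' share ≈ εs / (εs + |εd|) = 2.1 / (2.1 + 0.7) = 0.75.
Supply is the more elastic side, so buyers bear the larger share.

Buyers' share ≈ 0.75.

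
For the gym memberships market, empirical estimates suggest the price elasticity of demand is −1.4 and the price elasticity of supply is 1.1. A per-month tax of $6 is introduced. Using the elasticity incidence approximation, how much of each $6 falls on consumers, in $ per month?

Incidence ratio: consumers' share ≈ εs / (εs + |εd|) = 1.1 / (1.1 + 1.4) = 0.44.
So consumers bear ≈ 0.44 × $6 = $2.64; suppliers bear $3.36.

Consumers bear ≈ $2.64 per month.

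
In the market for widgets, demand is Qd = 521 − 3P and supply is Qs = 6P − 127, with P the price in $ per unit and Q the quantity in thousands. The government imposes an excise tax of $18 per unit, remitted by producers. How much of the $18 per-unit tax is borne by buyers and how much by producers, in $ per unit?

Before the tax: set 521 − 3P = 6P − 127 → P* = $72, Q* = 305.
With the tax collected from producers, supply shifts: Qs = 6(P − 18) − 127.
Solving gives Q = 269 with buyers paying $84 and producers receiving $66 (the $18 wedge).
Burden on buyers: $12; on producers: $6. (They sum to $18.)

Buyers bear $12 per unit; producers bear $6 per unit.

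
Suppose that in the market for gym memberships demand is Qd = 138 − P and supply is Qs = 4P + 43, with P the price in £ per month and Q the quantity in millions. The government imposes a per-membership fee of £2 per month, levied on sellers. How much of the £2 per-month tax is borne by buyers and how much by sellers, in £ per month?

Before the tax: set 138 − P = 4P + 43 → P* = £19, Q* = 119.
With the tax collected from sellers, supply shifts: Qs = 4(P − 2) + 43.
New equilibrium: buyers pay £20.6, sellers receive £18.6, Q = 117.4. (Wedge: Pb − Ps = 2.)
Burden on buyers: £1.6; on sellers: £0.4. (They sum to £2.)
The less price-elastic side of the market bears the larger share of a per-unit tax.

Buyers bear £1.6 per month; sellers bear £0.4 per month.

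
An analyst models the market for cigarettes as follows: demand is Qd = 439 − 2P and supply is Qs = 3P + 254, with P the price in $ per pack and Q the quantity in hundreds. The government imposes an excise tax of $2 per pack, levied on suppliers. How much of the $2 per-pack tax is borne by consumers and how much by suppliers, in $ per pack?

Consumers bear $1.2 per pack; suppliers bear $0.8 per pack.

Without the tax, 439 − 2P = 3P + 254 gives 5P = 185, so P* = $37 and Q* = 365.
With the tax collected from suppliers, supply shifts: Qs = 3(P − 2) + 254.
Solving gives Q = 362.6 with consumers paying $38.2 and suppliers receiving $36.2 (the $2 wedge).
Burden on consumers: $1.2; on suppliers: $0.8. (They sum to $2.)
The less price-elastic side of the market bears the larger share of a per-unit tax.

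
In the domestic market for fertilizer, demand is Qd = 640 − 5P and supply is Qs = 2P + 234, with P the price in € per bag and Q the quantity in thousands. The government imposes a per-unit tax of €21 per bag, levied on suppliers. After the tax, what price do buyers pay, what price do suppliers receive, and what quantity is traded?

Buyers pay €64; suppliers receive €43; quantity = 320.

Without the tax, 640 − 5P = 2P + 234 gives 7P = 406, so P* = €58 and Q* = 350.
With the tax collected from suppliers, supply shifts: Qs = 2(P − 21) + 234.
Solving gives Q = 320 with buyers paying €64 and suppliers receiving €43 (the €21 wedge).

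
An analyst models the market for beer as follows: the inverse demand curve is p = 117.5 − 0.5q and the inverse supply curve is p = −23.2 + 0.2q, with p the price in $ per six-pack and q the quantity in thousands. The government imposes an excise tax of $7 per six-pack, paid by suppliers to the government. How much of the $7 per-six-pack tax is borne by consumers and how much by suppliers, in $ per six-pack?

Consumers bear $5 per six-pack; suppliers bear $2 per six-pack.

Rewrite in direct form: qd = 235 − 2p and qs = 5p + 116.
Without the tax, 235 − 2p = 5p + 116 gives 7p = 119, so p* = $17 and q* = 201.
With the tax collected from suppliers, supply shifts: qs = 5(p − 7) + 116.
Solving gives q = 191 with consumers paying $22 and suppliers receiving $15 (the $7 wedge).
Burden on consumers: $5; on suppliers: $2. (They sum to $7.)
The less price-elastic side of the market bears the larger share of a per-unit tax.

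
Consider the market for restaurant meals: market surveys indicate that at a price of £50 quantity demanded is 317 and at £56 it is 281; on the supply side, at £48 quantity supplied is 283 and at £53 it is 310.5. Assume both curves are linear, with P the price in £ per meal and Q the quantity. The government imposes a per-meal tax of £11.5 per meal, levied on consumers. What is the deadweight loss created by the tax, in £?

Deadweight loss = £189.75.

Demand slope: (281 − 317)/(56 − 50) = -6, so Qd = 617 − 6P.
Supply slope: (310.5 − 283)/(53 − 48) = 5.5, so Qs = 5.5P + 19.
Without the tax, 617 − 6P = 5.5P + 19 gives 11.5P = 598, so P* = £52 and Q* = 305.
With the tax collected from consumers, demand (in seller-price terms) shifts: Qd = 617 − 6(P + 11.5).
Solving gives Q = 272 with consumers paying £57.5 and producers receiving £46 (the £11.5 wedge).
Quantity falls by |ΔQ| = |305 − 272| = 33.
DWL = ½ · t · |ΔQ| = ½ · 11.5 · 33 = £189.75.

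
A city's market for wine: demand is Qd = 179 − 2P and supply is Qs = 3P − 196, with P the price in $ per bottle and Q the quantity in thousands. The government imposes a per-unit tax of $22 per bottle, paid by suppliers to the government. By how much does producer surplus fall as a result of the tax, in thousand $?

Before the tax: set 179 − 2P = 3P − 196 → P* = $75, Q* = 29.
With the tax collected from suppliers, supply shifts: Qs = 3(P − 22) − 196.
New equilibrium: consumers pay $88.2, suppliers receive $66.2, Q = 2.6. (Wedge: Pb − Ps = 22.)
ΔPS is the trapezoid between Q = 2.6 and Q = 29 of height $8.8: ½ · (29 + 2.6) · 8.8 = $139.04.

Producer surplus falls by $139.04 thousand.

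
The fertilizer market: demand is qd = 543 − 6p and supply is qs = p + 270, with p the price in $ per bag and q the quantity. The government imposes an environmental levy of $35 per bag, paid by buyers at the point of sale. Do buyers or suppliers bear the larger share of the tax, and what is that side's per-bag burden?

Suppliers bear the larger share: $30 per bag.

Before the tax: set 543 − 6p = p + 270 → p* = $39, q* = 309.
With the tax collected from buyers, demand (in seller-price terms) shifts: qd = 543 − 6(p + 35).
New equilibrium: buyers pay $44, suppliers receive $9, q = 279. (Wedge: pb − ps = 35.)
Per-bag burden: buyers $5, suppliers $30.
Suppliers take the larger share because supply is less price-elastic here (demand slope 6 vs supply slope 1).
The less price-elastic side of the market bears the larger share of a per-unit tax.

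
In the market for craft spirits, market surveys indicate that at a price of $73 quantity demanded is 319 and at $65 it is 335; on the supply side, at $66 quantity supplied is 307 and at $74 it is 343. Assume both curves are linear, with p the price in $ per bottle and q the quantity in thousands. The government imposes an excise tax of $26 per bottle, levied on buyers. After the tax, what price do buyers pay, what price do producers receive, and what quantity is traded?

Buyers pay $88; producers receive $62; quantity = 289.

Demand slope: (335 − 319)/(65 − 73) = -2, so qd = 465 − 2p.
Supply slope: (343 − 307)/(74 − 66) = 4.5, so qs = 4.5p + 10.
Without the tax, 465 − 2p = 4.5p + 10 gives 6.5p = 455, so p* = $70 and q* = 325.
With the tax collected from buyers, demand (in seller-price terms) shifts: qd = 465 − 2(p + 26).
New equilibrium: buyers pay $88, producers receive $62, q = 289. (Wedge: pb − ps = 26.)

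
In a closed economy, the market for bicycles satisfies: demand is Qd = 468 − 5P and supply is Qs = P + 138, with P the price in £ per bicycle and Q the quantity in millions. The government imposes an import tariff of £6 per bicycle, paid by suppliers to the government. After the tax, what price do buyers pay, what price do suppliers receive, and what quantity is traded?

Before the tax: set 468 − 5P = P + 138 → P* = £55, Q* = 193.
With the tax collected from suppliers, supply shifts: Qs = (P − 6) + 138.
New equilibrium: buyers pay £56, suppliers receive £50, Q = 188. (Wedge: Pb − Ps = 6.)
The less price-elastic side of the market bears the larger share of a per-unit tax.

Buyers pay £56; suppliers receive £50; quantity = 188.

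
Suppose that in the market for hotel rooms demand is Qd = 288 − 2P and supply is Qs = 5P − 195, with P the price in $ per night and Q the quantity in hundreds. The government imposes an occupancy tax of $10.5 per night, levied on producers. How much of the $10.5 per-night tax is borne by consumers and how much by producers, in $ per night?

Before the tax: set 288 − 2P = 5P − 195 → P* = $69, Q* = 150.
With the tax collected from producers, supply shifts: Qs = 5(P − 10.5) − 195.
Solving gives Q = 135 with consumers paying $76.5 and producers receiving $66 (the $10.5 wedge).
Burden on consumers: $7.5; on producers: $3. (They sum to $10.5.)
The less price-elastic side of the market bears the larger share of a per-unit tax.

Consumers bear $7.5 per night; producers bear $3 per night.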